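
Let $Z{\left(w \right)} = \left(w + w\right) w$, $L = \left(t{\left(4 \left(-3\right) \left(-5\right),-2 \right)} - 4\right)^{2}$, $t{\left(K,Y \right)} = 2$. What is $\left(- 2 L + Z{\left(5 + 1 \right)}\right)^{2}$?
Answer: $4096$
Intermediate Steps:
$L = 4$ ($L = \left(2 - 4\right)^{2} = \left(-2\right)^{2} = 4$)
$Z{\left(w \right)} = 2 w^{2}$ ($Z{\left(w \right)} = 2 w w = 2 w^{2}$)
$\left(- 2 L + Z{\left(5 + 1 \right)}\right)^{2} = \left(\left(-2\right) 4 + 2 \left(5 + 1\right)^{2}\right)^{2} = \left(-8 + 2 \cdot 6^{2}\right)^{2} = \left(-8 + 2 \cdot 36\right)^{2} = \left(-8 + 72\right)^{2} = 64^{2} = 4096$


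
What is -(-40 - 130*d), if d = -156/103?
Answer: -16160/103 ≈ -156.89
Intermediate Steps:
d = -156/103 (d = -156*1/103 = -156/103 ≈ -1.5146)
-(-40 - 130*d) = -(-40 - 130*(-156/103)) = -(-40 + 20280/103) = -1*16160/103 = -16160/103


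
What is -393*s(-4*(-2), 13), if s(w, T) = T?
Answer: -5109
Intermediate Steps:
-393*s(-4*(-2), 13) = -393*13 = -5109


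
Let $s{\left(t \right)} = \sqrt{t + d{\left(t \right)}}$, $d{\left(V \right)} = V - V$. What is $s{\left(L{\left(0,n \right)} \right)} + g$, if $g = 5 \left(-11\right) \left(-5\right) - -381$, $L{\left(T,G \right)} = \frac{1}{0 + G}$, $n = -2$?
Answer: $656 + \frac{i \sqrt{2}}{2} \approx 656.0 + 0.70711 i$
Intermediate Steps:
$d{\left(V \right)} = 0$
$L{\left(T,G \right)} = \frac{1}{G}$
$s{\left(t \right)} = \sqrt{t}$ ($s{\left(t \right)} = \sqrt{t + 0} = \sqrt{t}$)
$g = 656$ ($g = \left(-55\right) \left(-5\right) + 381 = 275 + 381 = 656$)
$s{\left(L{\left(0,n \right)} \right)} + g = \sqrt{\frac{1}{-2}} + 656 = \sqrt{- \frac{1}{2}} + 656 = \frac{i \sqrt{2}}{2} + 656 = 656 + \frac{i \sqrt{2}}{2}$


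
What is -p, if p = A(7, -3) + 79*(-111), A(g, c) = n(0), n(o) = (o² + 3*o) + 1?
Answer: 8768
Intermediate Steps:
n(o) = 1 + o² + 3*o
A(g, c) = 1 (A(g, c) = 1 + 0² + 3*0 = 1 + 0 + 0 = 1)
p = -8768 (p = 1 + 79*(-111) = 1 - 8769 = -8768)
-p = -1*(-8768) = 8768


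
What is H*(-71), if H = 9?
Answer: -639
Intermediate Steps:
H*(-71) = 9*(-71) = -639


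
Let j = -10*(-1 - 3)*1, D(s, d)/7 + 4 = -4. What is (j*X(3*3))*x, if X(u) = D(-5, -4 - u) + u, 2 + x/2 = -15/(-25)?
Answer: 5264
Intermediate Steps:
D(s, d) = -56 (D(s, d) = -28 + 7*(-4) = -28 - 28 = -56)
x = -14/5 (x = -4 + 2*(-15/(-25)) = -4 + 2*(-15*(-1/25)) = -4 + 2*(3/5) = -4 + 6/5 = -14/5 ≈ -2.8000)
X(u) = -56 + u
j = 40 (j = -10*(-4)*1 = -5*(-8)*1 = 40*1 = 40)
(j*X(3*3))*x = (40*(-56 + 3*3))*(-14/5) = (40*(-56 + 9))*(-14/5) = (40*(-47))*(-14/5) = -1880*(-14/5) = 5264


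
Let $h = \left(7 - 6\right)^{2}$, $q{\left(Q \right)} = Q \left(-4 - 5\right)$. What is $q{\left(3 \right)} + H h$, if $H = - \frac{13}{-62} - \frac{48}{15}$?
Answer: $- \frac{9297}{310} \approx -29.99$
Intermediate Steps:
$q{\left(Q \right)} = - 9 Q$ ($q{\left(Q \right)} = Q \left(-9\right) = - 9 Q$)
$h = 1$ ($h = 1^{2} = 1$)
$H = - \frac{927}{310}$ ($H = \left(-13\right) \left(- \frac{1}{62}\right) - \frac{16}{5} = \frac{13}{62} - \frac{16}{5} = - \frac{927}{310} \approx -2.9903$)
$q{\left(3 \right)} + H h = \left(-9\right) 3 - \frac{927}{310} = -27 - \frac{927}{310} = - \frac{9297}{310}$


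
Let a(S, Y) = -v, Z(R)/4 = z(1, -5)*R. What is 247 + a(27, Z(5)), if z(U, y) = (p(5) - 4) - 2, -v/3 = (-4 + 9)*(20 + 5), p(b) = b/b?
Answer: 622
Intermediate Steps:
p(b) = 1
v = -375 (v = -3*(-4 + 9)*(20 + 5) = -15*25 = -3*125 = -375)
z(U, y) = -5 (z(U, y) = (1 - 4) - 2 = -3 - 2 = -5)
Z(R) = -20*R (Z(R) = 4*(-5*R) = -20*R)
a(S, Y) = 375 (a(S, Y) = -1*(-375) = 375)
247 + a(27, Z(5)) = 247 + 375 = 622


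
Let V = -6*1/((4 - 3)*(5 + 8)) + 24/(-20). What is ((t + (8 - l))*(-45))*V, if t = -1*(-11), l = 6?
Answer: 972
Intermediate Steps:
t = 11
V = -108/65 (V = -6/(1*13) + 24*(-1/20) = -6/13 - 6/5 = -108/65 ≈ -1.6615)
((t + (8 - l))*(-45))*V = ((11 + (8 - 1*6))*(-45))*(-108/65) = ((11 + (8 - 6))*(-45))*(-108/65) = ((11 + 2)*(-45))*(-108/65) = (13*(-45))*(-108/65) = -585*(-108/65) = 972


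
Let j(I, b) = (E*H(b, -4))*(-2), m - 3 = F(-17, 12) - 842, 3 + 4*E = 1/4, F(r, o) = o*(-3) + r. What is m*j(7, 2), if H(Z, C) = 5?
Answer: -12265/2 ≈ -6132.5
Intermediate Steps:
F(r, o) = r - 3*o (F(r, o) = -3*o + r = r - 3*o)
E = -11/16 (E = -¾ + (¼)/4 = -¾ + (¼)*(¼) = -¾ + 1/16 = -11/16 ≈ -0.68750)
m = -892 (m = 3 + ((-17 - 3*12) - 842) = 3 + ((-17 - 36) - 842) = 3 + (-53 - 842) = 3 - 895 = -892)
j(I, b) = 55/8 (j(I, b) = -11/16*5*(-2) = -55/16*(-2) = 55/8)
m*j(7, 2) = -892*55/8 = -12265/2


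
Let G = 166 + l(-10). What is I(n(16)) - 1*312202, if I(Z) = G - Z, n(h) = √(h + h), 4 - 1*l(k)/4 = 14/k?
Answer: -1560072/5 - 4*√2 ≈ -3.1202e+5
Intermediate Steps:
l(k) = 16 - 56/k
n(h) = √2*√h (n(h) = √(2*h) = √2*√h)
G = 938/5 (G = 166 + (16 - 56/(-10)) = 166 + (16 - 56*(-⅒)) = 166 + (16 + 28/5) = 166 + 108/5 = 938/5 ≈ 187.60)
I(Z) = 938/5 - Z
I(n(16)) - 1*312202 = (938/5 - √2*√16) - 1*312202 = (938/5 - √2*4) - 312202 = (938/5 - 4*√2) - 312202 = -1560072/5 - 4*√2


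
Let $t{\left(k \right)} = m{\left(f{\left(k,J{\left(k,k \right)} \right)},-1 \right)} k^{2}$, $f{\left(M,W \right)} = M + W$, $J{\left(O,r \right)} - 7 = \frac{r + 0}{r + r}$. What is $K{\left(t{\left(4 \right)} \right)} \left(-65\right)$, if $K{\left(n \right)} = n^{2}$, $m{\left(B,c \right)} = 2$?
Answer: $-66560$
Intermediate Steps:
$J{\left(O,r \right)} = \frac{15}{2}$ ($J{\left(O,r \right)} = 7 + \frac{r + 0}{r + r} = 7 + \frac{r}{2 r} = 7 + r \frac{1}{2 r} = 7 + \frac{1}{2} = \frac{15}{2}$)
$t{\left(k \right)} = 2 k^{2}$
$K{\left(t{\left(4 \right)} \right)} \left(-65\right) = \left(2 \cdot 4^{2}\right)^{2} \left(-65\right) = \left(2 \cdot 16\right)^{2} \left(-65\right) = 32^{2} \left(-65\right) = 1024 \left(-65\right) = -66560$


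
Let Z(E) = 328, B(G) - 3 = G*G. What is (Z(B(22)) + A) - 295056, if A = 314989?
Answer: 20261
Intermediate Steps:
B(G) = 3 + G**2 (B(G) = 3 + G*G = 3 + G**2)
(Z(B(22)) + A) - 295056 = (328 + 314989) - 295056 = 315317 - 295056 = 20261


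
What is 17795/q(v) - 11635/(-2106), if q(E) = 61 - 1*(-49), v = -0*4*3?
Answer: 149062/891 ≈ 167.30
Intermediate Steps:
v = 0 (v = -0*3 = -1*0 = 0)
q(E) = 110 (q(E) = 61 + 49 = 110)
17795/q(v) - 11635/(-2106) = 17795/110 - 11635/(-2106) = 17795*(1/110) - 11635*(-1/2106) = 3559/22 + 895/162 = 149062/891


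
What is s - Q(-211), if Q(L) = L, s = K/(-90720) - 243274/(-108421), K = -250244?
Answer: 531146907581/2458988280 ≈ 216.00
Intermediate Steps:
s = 12300380501/2458988280 (s = -250244/(-90720) - 243274/(-108421) = -250244*(-1/90720) - 243274*(-1/108421) = 62561/22680 + 243274/108421 = 12300380501/2458988280 ≈ 5.0022)
s - Q(-211) = 12300380501/2458988280 - 1*(-211) = 12300380501/2458988280 + 211 = 531146907581/2458988280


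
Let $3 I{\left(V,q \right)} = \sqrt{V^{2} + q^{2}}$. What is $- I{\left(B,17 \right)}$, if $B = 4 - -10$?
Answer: $- \frac{\sqrt{485}}{3} \approx -7.3409$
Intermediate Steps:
$B = 14$ ($B = 4 + 10 = 14$)
$I{\left(V,q \right)} = \frac{\sqrt{V^{2} + q^{2}}}{3}$
$- I{\left(B,17 \right)} = - \frac{\sqrt{14^{2} + 17^{2}}}{3} = - \frac{\sqrt{196 + 289}}{3} = - \frac{\sqrt{485}}{3}$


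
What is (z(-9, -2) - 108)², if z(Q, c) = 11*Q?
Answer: 42849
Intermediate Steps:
(z(-9, -2) - 108)² = (11*(-9) - 108)² = (-99 - 108)² = (-207)² = 42849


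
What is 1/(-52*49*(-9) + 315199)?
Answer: 1/338131 ≈ 2.9574e-6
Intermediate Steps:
1/(-52*49*(-9) + 315199) = 1/(-2548*(-9) + 315199) = 1/(22932 + 315199) = 1/338131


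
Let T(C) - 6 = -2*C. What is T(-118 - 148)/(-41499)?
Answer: -538/41499 ≈ -0.012964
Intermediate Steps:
T(C) = 6 - 2*C
T(-118 - 148)/(-41499) = (6 - 2*(-118 - 148))/(-41499) = (6 - 2*(-266))*(-1/41499) = (6 + 532)*(-1/41499) = 538*(-1/41499) = -538/41499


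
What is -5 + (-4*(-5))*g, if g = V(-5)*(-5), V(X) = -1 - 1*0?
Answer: 95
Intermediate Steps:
V(X) = -1 (V(X) = -1 + 0 = -1)
g = 5 (g = -1*(-5) = 5)
-5 + (-4*(-5))*g = -5 - 4*(-5)*5 = -5 + 20*5 = -5 + 100 = 95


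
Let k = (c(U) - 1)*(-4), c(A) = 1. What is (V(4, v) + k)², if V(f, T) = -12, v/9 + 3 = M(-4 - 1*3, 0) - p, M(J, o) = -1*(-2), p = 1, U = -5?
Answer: 144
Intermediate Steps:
M(J, o) = 2
v = -18 (v = -27 + 9*(2 - 1*1) = -27 + 9*(2 - 1) = -27 + 9*1 = -27 + 9 = -18)
k = 0 (k = (1 - 1)*(-4) = 0*(-4) = 0)
(V(4, v) + k)² = (-12 + 0)² = (-12)² = 144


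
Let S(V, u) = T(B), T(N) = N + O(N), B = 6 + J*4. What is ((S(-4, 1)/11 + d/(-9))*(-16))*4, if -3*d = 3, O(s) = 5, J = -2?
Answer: -2432/99 ≈ -24.566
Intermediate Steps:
B = -2 (B = 6 - 2*4 = 6 - 8 = -2)
d = -1 (d = -1/3*3 = -1)
T(N) = 5 + N (T(N) = N + 5 = 5 + N)
S(V, u) = 3 (S(V, u) = 5 - 2 = 3)
((S(-4, 1)/11 + d/(-9))*(-16))*4 = ((3/11 - 1/(-9))*(-16))*4 = ((3*(1/11) - 1*(-1/9))*(-16))*4 = ((3/11 + 1/9)*(-16))*4 = ((38/99)*(-16))*4 = -608/99*4 = -2432/99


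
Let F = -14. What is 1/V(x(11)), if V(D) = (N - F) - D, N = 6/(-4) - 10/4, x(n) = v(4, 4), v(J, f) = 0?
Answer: ⅒ ≈ 0.10000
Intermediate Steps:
x(n) = 0
N = -4 (N = 6*(-¼) - 10*¼ = -3/2 - 5/2 = -4)
V(D) = 10 - D (V(D) = (-4 - 1*(-14)) - D = (-4 + 14) - D = 10 - D)
1/V(x(11)) = 1/(10 - 1*0) = 1/(10 + 0) = 1/10 = ⅒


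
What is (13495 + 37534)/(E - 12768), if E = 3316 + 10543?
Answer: 51029/1091 ≈ 46.773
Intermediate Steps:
E = 13859
(13495 + 37534)/(E - 12768) = (13495 + 37534)/(13859 - 12768) = 51029/1091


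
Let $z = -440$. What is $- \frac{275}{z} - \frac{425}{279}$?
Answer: $- \frac{2005}{2232} \approx -0.8983$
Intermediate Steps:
$- \frac{275}{z} - \frac{425}{279} = - \frac{275}{-440} - \frac{425}{279} = \left(-275\right) \left(- \frac{1}{440}\right) - \frac{425}{279} = \frac{5}{8} - \frac{425}{279} = - \frac{2005}{2232}$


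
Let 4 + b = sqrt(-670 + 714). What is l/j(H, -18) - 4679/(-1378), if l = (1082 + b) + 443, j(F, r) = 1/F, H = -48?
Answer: -100600345/1378 - 96*sqrt(11) ≈ -73323.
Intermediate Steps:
b = -4 + 2*sqrt(11) (b = -4 + sqrt(-670 + 714) = -4 + sqrt(44) = -4 + 2*sqrt(11) ≈ 2.6333)
l = 1521 + 2*sqrt(11) (l = (1082 + (-4 + 2*sqrt(11))) + 443 = (1078 + 2*sqrt(11)) + 443 = 1521 + 2*sqrt(11) ≈ 1527.6)
l/j(H, -18) - 4679/(-1378) = (1521 + 2*sqrt(11))/(1/(-48)) - 4679/(-1378) = (1521 + 2*sqrt(11))/(-1/48) - 4679*(-1/1378) = (1521 + 2*sqrt(11))*(-48) + 4679/1378 = (-73008 - 96*sqrt(11)) + 4679/1378 = -100600345/1378 - 96*sqrt(11)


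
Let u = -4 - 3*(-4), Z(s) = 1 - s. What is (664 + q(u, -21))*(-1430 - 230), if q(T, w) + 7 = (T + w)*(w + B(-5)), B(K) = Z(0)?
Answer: -1522220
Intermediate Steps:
B(K) = 1 (B(K) = 1 - 1*0 = 1 + 0 = 1)
u = 8 (u = -4 + 12 = 8)
q(T, w) = -7 + (1 + w)*(T + w) (q(T, w) = -7 + (T + w)*(w + 1) = -7 + (T + w)*(1 + w) = -7 + (1 + w)*(T + w))
(664 + q(u, -21))*(-1430 - 230) = (664 + (-7 + 8 - 21 + (-21)² + 8*(-21)))*(-1430 - 230) = (664 + (-7 + 8 - 21 + 441 - 168))*(-1660) = (664 + 253)*(-1660) = 917*(-1660) = -1522220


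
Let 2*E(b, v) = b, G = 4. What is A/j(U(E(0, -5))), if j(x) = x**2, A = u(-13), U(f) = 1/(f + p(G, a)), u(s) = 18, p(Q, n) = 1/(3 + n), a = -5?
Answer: 9/2 ≈ 4.5000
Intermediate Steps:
E(b, v) = b/2
U(f) = 1/(-1/2 + f) (U(f) = 1/(f + 1/(3 - 5)) = 1/(f + 1/(-2)) = 1/(f - 1/2) = 1/(-1/2 + f))
A = 18
A/j(U(E(0, -5))) = 18/((2/(-1 + 2*((1/2)*0)))**2) = 18/((2/(-1 + 2*0))**2) = 18/((2/(-1 + 0))**2) = 18/((2/(-1))**2) = 18/((2*(-1))**2) = 18/((-2)**2) = 18/4 = 18*(1/4) = 9/2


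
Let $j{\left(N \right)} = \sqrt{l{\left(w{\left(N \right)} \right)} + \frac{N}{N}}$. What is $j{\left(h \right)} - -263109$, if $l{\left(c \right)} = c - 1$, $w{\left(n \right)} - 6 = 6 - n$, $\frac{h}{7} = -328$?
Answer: $263109 + 2 \sqrt{577} \approx 2.6316 \cdot 10^{5}$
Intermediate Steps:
$h = -2296$ ($h = 7 \left(-328\right) = -2296$)
$w{\left(n \right)} = 12 - n$ ($w{\left(n \right)} = 6 - \left(-6 + n\right) = 12 - n$)
$l{\left(c \right)} = -1 + c$
$j{\left(N \right)} = \sqrt{12 - N}$ ($j{\left(N \right)} = \sqrt{\left(-1 - \left(-12 + N\right)\right) + \frac{N}{N}} = \sqrt{\left(11 - N\right) + 1} = \sqrt{12 - N}$)
$j{\left(h \right)} - -263109 = \sqrt{12 - -2296} - -263109 = \sqrt{12 + 2296} + 263109 = \sqrt{2308} + 263109 = 2 \sqrt{577} + 263109 = 263109 + 2 \sqrt{577}$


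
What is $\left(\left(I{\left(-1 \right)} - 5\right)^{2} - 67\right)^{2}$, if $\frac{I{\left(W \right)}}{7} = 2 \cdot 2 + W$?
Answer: $35721$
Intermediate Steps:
$I{\left(W \right)} = 28 + 7 W$ ($I{\left(W \right)} = 7 \left(2 \cdot 2 + W\right) = 7 \left(4 + W\right) = 28 + 7 W$)
$\left(\left(I{\left(-1 \right)} - 5\right)^{2} - 67\right)^{2} = \left(\left(\left(28 + 7 \left(-1\right)\right) - 5\right)^{2} - 67\right)^{2} = \left(\left(\left(28 - 7\right) - 5\right)^{2} - 67\right)^{2} = \left(\left(21 - 5\right)^{2} - 67\right)^{2} = \left(16^{2} - 67\right)^{2} = \left(256 - 67\right)^{2} = 189^{2} = 35721$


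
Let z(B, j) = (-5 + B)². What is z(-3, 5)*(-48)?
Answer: -3072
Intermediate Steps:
z(-3, 5)*(-48) = (-5 - 3)²*(-48) = (-8)²*(-48) = 64*(-48) = -3072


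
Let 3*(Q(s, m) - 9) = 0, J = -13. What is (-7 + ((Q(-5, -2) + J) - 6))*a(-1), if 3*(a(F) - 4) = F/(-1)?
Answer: -221/3 ≈ -73.667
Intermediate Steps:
Q(s, m) = 9 (Q(s, m) = 9 + (⅓)*0 = 9 + 0 = 9)
a(F) = 4 - F/3 (a(F) = 4 + (F/(-1))/3 = 4 + (F*(-1))/3 = 4 + (-F)/3 = 4 - F/3)
(-7 + ((Q(-5, -2) + J) - 6))*a(-1) = (-7 + ((9 - 13) - 6))*(4 - ⅓*(-1)) = (-7 + (-4 - 6))*(4 + ⅓) = (-7 - 10)*(13/3) = -17*13/3 = -221/3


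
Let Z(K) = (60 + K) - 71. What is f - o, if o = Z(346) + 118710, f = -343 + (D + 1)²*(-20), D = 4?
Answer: -119888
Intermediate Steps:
Z(K) = -11 + K
f = -843 (f = -343 + (4 + 1)²*(-20) = -343 + 5²*(-20) = -343 + 25*(-20) = -343 - 500 = -843)
o = 119045 (o = (-11 + 346) + 118710 = 335 + 118710 = 119045)
f - o = -843 - 1*119045 = -843 - 119045 = -119888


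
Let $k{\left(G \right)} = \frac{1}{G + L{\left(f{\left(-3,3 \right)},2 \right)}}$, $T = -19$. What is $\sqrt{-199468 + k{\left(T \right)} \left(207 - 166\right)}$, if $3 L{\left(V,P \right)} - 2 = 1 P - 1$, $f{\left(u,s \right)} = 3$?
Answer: $\frac{i \sqrt{7180930}}{6} \approx 446.62 i$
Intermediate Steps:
$L{\left(V,P \right)} = \frac{1}{3} + \frac{P}{3}$ ($L{\left(V,P \right)} = \frac{2}{3} + \frac{1 P - 1}{3} = \frac{2}{3} + \frac{P - 1}{3} = \frac{2}{3} + \frac{-1 + P}{3} = \frac{2}{3} + \left(- \frac{1}{3} + \frac{P}{3}\right) = \frac{1}{3} + \frac{P}{3}$)
$k{\left(G \right)} = \frac{1}{1 + G}$ ($k{\left(G \right)} = \frac{1}{G + \left(\frac{1}{3} + \frac{1}{3} \cdot 2\right)} = \frac{1}{G + \left(\frac{1}{3} + \frac{2}{3}\right)} = \frac{1}{G + 1} = \frac{1}{1 + G}$)
$\sqrt{-199468 + k{\left(T \right)} \left(207 - 166\right)} = \sqrt{-199468 + \frac{207 - 166}{1 - 19}} = \sqrt{-199468 + \frac{1}{-18} \cdot 41} = \sqrt{-199468 - \frac{41}{18}} = \sqrt{- \frac{3590465}{18}} = \frac{i \sqrt{7180930}}{6}$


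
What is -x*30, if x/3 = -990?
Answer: 89100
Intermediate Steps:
x = -2970 (x = 3*(-990) = -2970)
-x*30 = -(-2970)*30 = -1*(-89100) = 89100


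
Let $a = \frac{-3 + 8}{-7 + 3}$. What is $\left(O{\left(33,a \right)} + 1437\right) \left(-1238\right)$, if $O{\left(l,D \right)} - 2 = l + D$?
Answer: $- \frac{3641577}{2} \approx -1.8208 \cdot 10^{6}$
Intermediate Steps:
$a = - \frac{5}{4}$ ($a = \frac{5}{-4} = 5 \left(- \frac{1}{4}\right) = - \frac{5}{4} \approx -1.25$)
$O{\left(l,D \right)} = 2 + D + l$ ($O{\left(l,D \right)} = 2 + \left(l + D\right) = 2 + \left(D + l\right) = 2 + D + l$)
$\left(O{\left(33,a \right)} + 1437\right) \left(-1238\right) = \left(\left(2 - \frac{5}{4} + 33\right) + 1437\right) \left(-1238\right) = \left(\frac{135}{4} + 1437\right) \left(-1238\right) = \frac{5883}{4} \left(-1238\right) = - \frac{3641577}{2}$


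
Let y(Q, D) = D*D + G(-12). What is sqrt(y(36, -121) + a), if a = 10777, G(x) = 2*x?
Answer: sqrt(25394) ≈ 159.35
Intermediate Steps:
y(Q, D) = -24 + D**2 (y(Q, D) = D*D + 2*(-12) = D**2 - 24 = -24 + D**2)
sqrt(y(36, -121) + a) = sqrt((-24 + (-121)**2) + 10777) = sqrt((-24 + 14641) + 10777) = sqrt(14617 + 10777) = sqrt(25394)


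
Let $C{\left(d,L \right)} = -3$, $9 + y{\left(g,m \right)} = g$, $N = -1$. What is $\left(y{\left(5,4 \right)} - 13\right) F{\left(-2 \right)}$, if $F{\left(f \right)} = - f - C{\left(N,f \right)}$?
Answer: $-85$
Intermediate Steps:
$y{\left(g,m \right)} = -9 + g$
$F{\left(f \right)} = 3 - f$ ($F{\left(f \right)} = - f - -3 = - f + 3 = 3 - f$)
$\left(y{\left(5,4 \right)} - 13\right) F{\left(-2 \right)} = \left(\left(-9 + 5\right) - 13\right) \left(3 - -2\right) = \left(-4 - 13\right) \left(3 + 2\right) = \left(-17\right) 5 = -85$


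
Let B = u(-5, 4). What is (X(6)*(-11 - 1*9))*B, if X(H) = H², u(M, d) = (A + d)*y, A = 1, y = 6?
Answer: -21600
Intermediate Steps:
u(M, d) = 6 + 6*d (u(M, d) = (1 + d)*6 = 6 + 6*d)
B = 30 (B = 6 + 6*4 = 6 + 24 = 30)
(X(6)*(-11 - 1*9))*B = (6²*(-11 - 1*9))*30 = (36*(-11 - 9))*30 = (36*(-20))*30 = -720*30 = -21600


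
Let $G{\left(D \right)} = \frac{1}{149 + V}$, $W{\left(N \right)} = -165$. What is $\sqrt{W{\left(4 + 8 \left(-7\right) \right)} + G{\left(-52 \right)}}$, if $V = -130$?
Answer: $\frac{i \sqrt{59546}}{19} \approx 12.843 i$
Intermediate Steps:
$G{\left(D \right)} = \frac{1}{19}$ ($G{\left(D \right)} = \frac{1}{149 - 130} = \frac{1}{19}$)
$\sqrt{W{\left(4 + 8 \left(-7\right) \right)} + G{\left(-52 \right)}} = \sqrt{-165 + \frac{1}{19}} = \sqrt{- \frac{3134}{19}} = \frac{i \sqrt{59546}}{19}$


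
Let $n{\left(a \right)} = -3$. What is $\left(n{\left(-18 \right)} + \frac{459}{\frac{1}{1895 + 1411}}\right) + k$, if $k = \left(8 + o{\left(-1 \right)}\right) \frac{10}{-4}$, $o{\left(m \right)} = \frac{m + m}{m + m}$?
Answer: $\frac{3034857}{2} \approx 1.5174 \cdot 10^{6}$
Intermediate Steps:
$o{\left(m \right)} = 1$ ($o{\left(m \right)} = \frac{2 m}{2 m} = 2 m \frac{1}{2 m} = 1$)
$k = - \frac{45}{2}$ ($k = \left(8 + 1\right) \frac{10}{-4} = 9 \cdot 10 \left(- \frac{1}{4}\right) = 9 \left(- \frac{5}{2}\right) = - \frac{45}{2} \approx -22.5$)
$\left(n{\left(-18 \right)} + \frac{459}{\frac{1}{1895 + 1411}}\right) + k = \left(-3 + \frac{459}{\frac{1}{1895 + 1411}}\right) - \frac{45}{2} = \left(-3 + \frac{459}{\frac{1}{3306}}\right) - \frac{45}{2} = \left(-3 + 459 \frac{1}{\frac{1}{3306}}\right) - \frac{45}{2} = \left(-3 + 459 \cdot 3306\right) - \frac{45}{2} = \left(-3 + 1517454\right) - \frac{45}{2} = 1517451 - \frac{45}{2} = \frac{3034857}{2}$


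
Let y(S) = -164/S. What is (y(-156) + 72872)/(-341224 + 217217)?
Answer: -2842049/4836273 ≈ -0.58765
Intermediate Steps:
(y(-156) + 72872)/(-341224 + 217217) = (-164/(-156) + 72872)/(-341224 + 217217) = (-164*(-1/156) + 72872)/(-124007) = (41/39 + 72872)*(-1/124007) = (2842049/39)*(-1/124007) = -2842049/4836273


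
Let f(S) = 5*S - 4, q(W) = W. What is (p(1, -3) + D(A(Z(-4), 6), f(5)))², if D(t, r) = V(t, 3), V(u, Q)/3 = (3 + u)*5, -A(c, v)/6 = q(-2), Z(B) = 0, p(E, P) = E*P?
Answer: 49284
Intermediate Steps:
A(c, v) = 12 (A(c, v) = -6*(-2) = 12)
f(S) = -4 + 5*S
V(u, Q) = 45 + 15*u (V(u, Q) = 3*((3 + u)*5) = 3*(15 + 5*u) = 45 + 15*u)
D(t, r) = 45 + 15*t
(p(1, -3) + D(A(Z(-4), 6), f(5)))² = (1*(-3) + (45 + 15*12))² = (-3 + (45 + 180))² = (-3 + 225)² = 222² = 49284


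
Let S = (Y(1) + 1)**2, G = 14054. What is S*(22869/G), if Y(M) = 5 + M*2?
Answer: 731808/7027 ≈ 104.14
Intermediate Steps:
Y(M) = 5 + 2*M
S = 64 (S = ((5 + 2*1) + 1)**2 = ((5 + 2) + 1)**2 = (7 + 1)**2 = 8**2 = 64)
S*(22869/G) = 64*(22869/14054) = 731808/7027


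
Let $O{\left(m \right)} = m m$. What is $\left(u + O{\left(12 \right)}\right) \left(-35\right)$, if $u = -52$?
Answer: $-3220$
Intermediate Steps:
$O{\left(m \right)} = m^{2}$
$\left(u + O{\left(12 \right)}\right) \left(-35\right) = \left(-52 + 12^{2}\right) \left(-35\right) = \left(-52 + 144\right) \left(-35\right) = 92 \left(-35\right) = -3220$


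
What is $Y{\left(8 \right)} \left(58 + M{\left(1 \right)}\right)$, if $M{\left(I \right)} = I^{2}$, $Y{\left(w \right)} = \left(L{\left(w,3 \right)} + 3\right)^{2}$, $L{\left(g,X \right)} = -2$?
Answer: $59$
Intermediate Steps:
$Y{\left(w \right)} = 1$ ($Y{\left(w \right)} = \left(-2 + 3\right)^{2} = 1^{2} = 1$)
$Y{\left(8 \right)} \left(58 + M{\left(1 \right)}\right) = 1 \left(58 + 1^{2}\right) = 1 \left(58 + 1\right) = 1 \cdot 59 = 59$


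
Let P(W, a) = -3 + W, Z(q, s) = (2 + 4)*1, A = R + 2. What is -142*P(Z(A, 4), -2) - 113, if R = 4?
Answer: -539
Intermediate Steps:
A = 6 (A = 4 + 2 = 6)
Z(q, s) = 6 (Z(q, s) = 6*1 = 6)
-142*P(Z(A, 4), -2) - 113 = -142*(-3 + 6) - 113 = -142*3 - 113 = -426 - 113 = -539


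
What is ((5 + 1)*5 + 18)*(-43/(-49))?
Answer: 2064/49 ≈ 42.122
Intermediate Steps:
((5 + 1)*5 + 18)*(-43/(-49)) = (6*5 + 18)*(-43*(-1/49)) = (30 + 18)*(43/49) = 48*(43/49) = 2064/49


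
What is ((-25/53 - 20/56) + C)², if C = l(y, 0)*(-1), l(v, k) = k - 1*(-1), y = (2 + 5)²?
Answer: 1841449/550564 ≈ 3.3447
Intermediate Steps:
y = 49 (y = 7² = 49)
l(v, k) = 1 + k (l(v, k) = k + 1 = 1 + k)
C = -1 (C = (1 + 0)*(-1) = 1*(-1) = -1)
((-25/53 - 20/56) + C)² = ((-25/53 - 20/56) - 1)² = ((-25*1/53 - 20*1/56) - 1)² = ((-25/53 - 5/14) - 1)² = (-615/742 - 1)² = (-1357/742)² = 1841449/550564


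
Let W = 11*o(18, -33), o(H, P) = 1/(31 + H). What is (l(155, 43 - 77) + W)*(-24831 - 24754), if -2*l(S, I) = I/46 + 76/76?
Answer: -5256010/1127 ≈ -4663.7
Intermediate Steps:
W = 11/49 (W = 11/(31 + 18) = 11/49 ≈ 0.22449)
l(S, I) = -½ - I/92 (l(S, I) = -(I/46 + 76/76)/2 = -(I*(1/46) + 76*(1/76))/2 = -(I/46 + 1)/2 = -(1 + I/46)/2 = -½ - I/92)
(l(155, 43 - 77) + W)*(-24831 - 24754) = ((-½ - (43 - 77)/92) + 11/49)*(-24831 - 24754) = ((-½ - 1/92*(-34)) + 11/49)*(-49585) = ((-½ + 17/46) + 11/49)*(-49585) = (-3/23 + 11/49)*(-49585) = (106/1127)*(-49585) = -5256010/1127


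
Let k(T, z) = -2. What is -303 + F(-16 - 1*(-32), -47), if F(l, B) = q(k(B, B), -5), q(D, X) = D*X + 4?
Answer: -289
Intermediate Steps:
q(D, X) = 4 + D*X
F(l, B) = 14 (F(l, B) = 4 - 2*(-5) = 4 + 10 = 14)
-303 + F(-16 - 1*(-32), -47) = -303 + 14 = -289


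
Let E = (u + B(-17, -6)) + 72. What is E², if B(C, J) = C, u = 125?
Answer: 32400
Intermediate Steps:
E = 180 (E = (125 - 17) + 72 = 108 + 72 = 180)
E² = 180² = 32400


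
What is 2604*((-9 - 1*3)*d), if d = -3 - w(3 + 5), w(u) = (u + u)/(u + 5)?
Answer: 1718640/13 ≈ 1.3220e+5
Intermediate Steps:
w(u) = 2*u/(5 + u) (w(u) = (2*u)/(5 + u) = 2*u/(5 + u))
d = -55/13 (d = -3 - 2*(3 + 5)/(5 + (3 + 5)) = -3 - 2*8/(5 + 8) = -3 - 2*8/13 = -3 - 1*16/13 = -3 - 16/13 = -55/13 ≈ -4.2308)
2604*((-9 - 1*3)*d) = 2604*((-9 - 1*3)*(-55/13)) = 2604*((-9 - 3)*(-55/13)) = 2604*(-12*(-55/13)) = 2604*(660/13) = 1718640/13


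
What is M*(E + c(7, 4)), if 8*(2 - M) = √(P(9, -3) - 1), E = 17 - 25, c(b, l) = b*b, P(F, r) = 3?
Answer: 82 - 41*√2/8 ≈ 74.752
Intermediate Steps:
c(b, l) = b²
E = -8
M = 2 - √2/8 (M = 2 - √(3 - 1)/8 = 2 - √2/8 ≈ 1.8232)
M*(E + c(7, 4)) = (2 - √2/8)*(-8 + 7²) = (2 - √2/8)*(-8 + 49) = (2 - √2/8)*41 = 82 - 41*√2/8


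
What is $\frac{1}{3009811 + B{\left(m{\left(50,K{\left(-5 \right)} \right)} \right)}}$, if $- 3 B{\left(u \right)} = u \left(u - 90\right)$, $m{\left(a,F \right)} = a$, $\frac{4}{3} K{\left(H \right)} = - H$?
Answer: $\frac{3}{9031433} \approx 3.3217 \cdot 10^{-7}$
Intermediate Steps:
$K{\left(H \right)} = - \frac{3 H}{4}$ ($K{\left(H \right)} = \frac{3 \left(- H\right)}{4} = - \frac{3 H}{4}$)
$B{\left(u \right)} = - \frac{u \left(-90 + u\right)}{3}$ ($B{\left(u \right)} = - \frac{u \left(u - 90\right)}{3} = - \frac{u \left(-90 + u\right)}{3}$)
$\frac{1}{3009811 + B{\left(m{\left(50,K{\left(-5 \right)} \right)} \right)}} = \frac{1}{3009811 + \frac{1}{3} \cdot 50 \left(90 - 50\right)} = \frac{1}{3009811 + \frac{1}{3} \cdot 50 \cdot 40} = \frac{1}{3009811 + \frac{2000}{3}} = \frac{1}{\frac{9031433}{3}} = \frac{3}{9031433}$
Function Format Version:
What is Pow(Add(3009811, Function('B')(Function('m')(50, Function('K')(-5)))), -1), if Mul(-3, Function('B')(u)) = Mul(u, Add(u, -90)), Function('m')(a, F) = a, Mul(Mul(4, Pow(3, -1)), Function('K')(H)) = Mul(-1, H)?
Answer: Rational(3, 9031433) ≈ 3.3217e-7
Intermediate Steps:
Function('K')(H) = Mul(Rational(-3, 4), H) (Function('K')(H) = Mul(Rational(3, 4), Mul(-1, H)) = Mul(Rational(-3, 4), H))
Function('B')(u) = Mul(Rational(-1, 3), u, Add(-90, u)) (Function('B')(u) = Mul(Rational(-1, 3), Mul(u, Add(u, -90))) = Mul(Rational(-1, 3), Mul(u, Add(-90, u))) = Mul(Rational(-1, 3), u, Add(-90, u)))
Pow(Add(3009811, Function('B')(Function('m')(50, Function('K')(-5)))), -1) = Pow(Add(3009811, Mul(Rational(1, 3), 50, Add(90, Mul(-1, 50)))), -1) = Pow(Add(3009811, Mul(Rational(1, 3), 50, Add(90, -50))), -1) = Pow(Add(3009811, Mul(Rational(1, 3), 50, 40)), -1) = Pow(Add(3009811, Rational(2000, 3)), -1) = Pow(Rational(9031433, 3), -1) = Rational(3, 9031433)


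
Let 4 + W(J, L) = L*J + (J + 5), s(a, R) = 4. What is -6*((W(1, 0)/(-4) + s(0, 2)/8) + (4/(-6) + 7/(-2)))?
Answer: 25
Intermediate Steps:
W(J, L) = 1 + J + J*L (W(J, L) = -4 + (L*J + (J + 5)) = -4 + (J*L + (5 + J)) = -4 + (5 + J + J*L) = 1 + J + J*L)
-6*((W(1, 0)/(-4) + s(0, 2)/8) + (4/(-6) + 7/(-2))) = -6*(((1 + 1 + 1*0)/(-4) + 4/8) + (4/(-6) + 7/(-2))) = -6*(((1 + 1 + 0)*(-1/4) + 4*(1/8)) + (4*(-1/6) + 7*(-1/2))) = -6*((2*(-1/4) + 1/2) + (-2/3 - 7/2)) = -6*((-1/2 + 1/2) - 25/6) = -6*(0 - 25/6) = -6*(-25/6) = 25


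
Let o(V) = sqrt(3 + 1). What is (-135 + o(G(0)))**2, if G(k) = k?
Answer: 17689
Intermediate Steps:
o(V) = 2 (o(V) = sqrt(4) = 2)
(-135 + o(G(0)))**2 = (-135 + 2)**2 = (-133)**2 = 17689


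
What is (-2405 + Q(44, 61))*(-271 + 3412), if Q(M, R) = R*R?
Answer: 4133556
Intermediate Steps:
Q(M, R) = R**2
(-2405 + Q(44, 61))*(-271 + 3412) = (-2405 + 61**2)*(-271 + 3412) = (-2405 + 3721)*3141 = 1316*3141 = 4133556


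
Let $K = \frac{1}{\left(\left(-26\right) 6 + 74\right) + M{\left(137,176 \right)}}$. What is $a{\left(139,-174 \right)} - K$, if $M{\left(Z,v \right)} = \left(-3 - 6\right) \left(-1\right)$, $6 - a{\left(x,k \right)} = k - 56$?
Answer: $\frac{17229}{73} \approx 236.01$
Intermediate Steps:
$a{\left(x,k \right)} = 62 - k$ ($a{\left(x,k \right)} = 6 - \left(k - 56\right) = 6 - \left(-56 + k\right) = 62 - k$)
$M{\left(Z,v \right)} = 9$ ($M{\left(Z,v \right)} = \left(-9\right) \left(-1\right) = 9$)
$K = - \frac{1}{73}$ ($K = \frac{1}{\left(\left(-26\right) 6 + 74\right) + 9} = \frac{1}{\left(-156 + 74\right) + 9} = \frac{1}{-82 + 9} = \frac{1}{-73} = - \frac{1}{73} \approx -0.013699$)
$a{\left(139,-174 \right)} - K = \left(62 - -174\right) - - \frac{1}{73} = \left(62 + 174\right) + \frac{1}{73} = 236 + \frac{1}{73} = \frac{17229}{73}$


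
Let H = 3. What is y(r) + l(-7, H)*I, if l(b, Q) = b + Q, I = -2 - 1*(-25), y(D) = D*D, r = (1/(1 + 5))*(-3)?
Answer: -367/4 ≈ -91.750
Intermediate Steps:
r = -½ (r = (1/6)*(-3) = ((⅙)*1)*(-3) = (⅙)*(-3) = -½ ≈ -0.50000)
y(D) = D²
I = 23 (I = -2 + 25 = 23)
l(b, Q) = Q + b
y(r) + l(-7, H)*I = (-½)² + (3 - 7)*23 = ¼ - 4*23 = ¼ - 92 = -367/4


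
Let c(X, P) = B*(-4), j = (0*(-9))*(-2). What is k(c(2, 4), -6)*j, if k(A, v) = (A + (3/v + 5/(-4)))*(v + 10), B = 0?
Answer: 0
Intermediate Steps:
j = 0 (j = 0*(-2) = 0)
c(X, P) = 0 (c(X, P) = 0*(-4) = 0)
k(A, v) = (10 + v)*(-5/4 + A + 3/v) (k(A, v) = (A + (3/v + 5*(-1/4)))*(10 + v) = (A + (3/v - 5/4))*(10 + v) = (A + (-5/4 + 3/v))*(10 + v) = (-5/4 + A + 3/v)*(10 + v) = (10 + v)*(-5/4 + A + 3/v))
k(c(2, 4), -6)*j = (-19/2 + 10*0 + 30/(-6) - 5/4*(-6) + 0*(-6))*0 = (-19/2 + 0 + 30*(-1/6) + 15/2 + 0)*0 = (-19/2 + 0 - 5 + 15/2 + 0)*0 = -7*0 = 0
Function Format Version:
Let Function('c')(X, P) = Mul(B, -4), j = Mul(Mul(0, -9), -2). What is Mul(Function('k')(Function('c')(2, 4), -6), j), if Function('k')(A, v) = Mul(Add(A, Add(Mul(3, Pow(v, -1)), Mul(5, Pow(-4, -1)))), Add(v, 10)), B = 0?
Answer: 0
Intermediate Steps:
j = 0 (j = Mul(0, -2) = 0)
Function('c')(X, P) = 0 (Function('c')(X, P) = Mul(0, -4) = 0)
Function('k')(A, v) = Mul(Add(10, v), Add(Rational(-5, 4), A, Mul(3, Pow(v, -1)))) (Function('k')(A, v) = Mul(Add(A, Add(Mul(3, Pow(v, -1)), Mul(5, Rational(-1, 4)))), Add(10, v)) = Mul(Add(A, Add(Mul(3, Pow(v, -1)), Rational(-5, 4))), Add(10, v)) = Mul(Add(A, Add(Rational(-5, 4), Mul(3, Pow(v, -1)))), Add(10, v)) = Mul(Add(Rational(-5, 4), A, Mul(3, Pow(v, -1))), Add(10, v)) = Mul(Add(10, v), Add(Rational(-5, 4), A, Mul(3, Pow(v, -1)))))
Mul(Function('k')(Function('c')(2, 4), -6), j) = Mul(Add(Rational(-19, 2), Mul(10, 0), Mul(30, Pow(-6, -1)), Mul(Rational(-5, 4), -6), Mul(0, -6)), 0) = Mul(Add(Rational(-19, 2), 0, Mul(30, Rational(-1, 6)), Rational(15, 2), 0), 0) = Mul(Add(Rational(-19, 2), 0, -5, Rational(15, 2), 0), 0) = Mul(-7, 0) = 0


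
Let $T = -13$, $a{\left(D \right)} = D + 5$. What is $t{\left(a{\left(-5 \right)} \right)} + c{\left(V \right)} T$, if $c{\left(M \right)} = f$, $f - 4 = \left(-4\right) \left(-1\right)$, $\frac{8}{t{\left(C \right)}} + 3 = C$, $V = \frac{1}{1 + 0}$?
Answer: $- \frac{320}{3} \approx -106.67$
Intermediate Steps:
$V = 1$ ($V = 1^{-1} = 1$)
$a{\left(D \right)} = 5 + D$
$t{\left(C \right)} = \frac{8}{-3 + C}$
$f = 8$ ($f = 4 - -4 = 4 + 4 = 8$)
$c{\left(M \right)} = 8$
$t{\left(a{\left(-5 \right)} \right)} + c{\left(V \right)} T = \frac{8}{-3 + \left(5 - 5\right)} + 8 \left(-13\right) = \frac{8}{-3 + 0} - 104 = \frac{8}{-3} - 104 = 8 \left(- \frac{1}{3}\right) - 104 = - \frac{8}{3} - 104 = - \frac{320}{3}$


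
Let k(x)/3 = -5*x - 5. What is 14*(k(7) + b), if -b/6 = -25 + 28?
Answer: -1932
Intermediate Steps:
k(x) = -15 - 15*x (k(x) = 3*(-5*x - 5) = 3*(-5 - 5*x) = -15 - 15*x)
b = -18 (b = -6*(-25 + 28) = -6*3 = -18)
14*(k(7) + b) = 14*((-15 - 15*7) - 18) = 14*((-15 - 105) - 18) = 14*(-120 - 18) = 14*(-138) = -1932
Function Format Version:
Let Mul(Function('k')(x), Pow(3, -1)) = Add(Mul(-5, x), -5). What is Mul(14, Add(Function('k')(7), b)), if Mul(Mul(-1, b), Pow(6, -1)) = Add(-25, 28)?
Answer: -1932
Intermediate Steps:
Function('k')(x) = Add(-15, Mul(-15, x)) (Function('k')(x) = Mul(3, Add(Mul(-5, x), -5)) = Mul(3, Add(-5, Mul(-5, x))) = Add(-15, Mul(-15, x)))
b = -18 (b = Mul(-6, Add(-25, 28)) = Mul(-6, 3) = -18)
Mul(14, Add(Function('k')(7), b)) = Mul(14, Add(Add(-15, Mul(-15, 7)), -18)) = Mul(14, Add(Add(-15, -105), -18)) = Mul(14, Add(-120, -18)) = Mul(14, -138) = -1932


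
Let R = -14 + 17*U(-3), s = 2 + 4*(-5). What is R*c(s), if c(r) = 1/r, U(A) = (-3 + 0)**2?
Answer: -139/18 ≈ -7.7222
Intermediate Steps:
U(A) = 9 (U(A) = (-3)**2 = 9)
s = -18 (s = 2 - 20 = -18)
R = 139 (R = -14 + 17*9 = -14 + 153 = 139)
R*c(s) = 139/(-18) = 139*(-1/18) = -139/18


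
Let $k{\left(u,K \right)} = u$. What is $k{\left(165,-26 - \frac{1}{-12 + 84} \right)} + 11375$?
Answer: $11540$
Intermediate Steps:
$k{\left(165,-26 - \frac{1}{-12 + 84} \right)} + 11375 = 165 + 11375 = 11540$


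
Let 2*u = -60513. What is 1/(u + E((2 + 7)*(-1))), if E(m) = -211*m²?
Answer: -2/94695 ≈ -2.1120e-5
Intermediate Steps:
u = -60513/2 (u = (½)*(-60513) = -60513/2 ≈ -30257.)
1/(u + E((2 + 7)*(-1))) = 1/(-60513/2 - 211*(2 + 7)²) = 1/(-60513/2 - 211*(9*(-1))²) = 1/(-60513/2 - 211*(-9)²) = 1/(-60513/2 - 211*81) = 1/(-60513/2 - 17091) = 1/(-94695/2) = -2/94695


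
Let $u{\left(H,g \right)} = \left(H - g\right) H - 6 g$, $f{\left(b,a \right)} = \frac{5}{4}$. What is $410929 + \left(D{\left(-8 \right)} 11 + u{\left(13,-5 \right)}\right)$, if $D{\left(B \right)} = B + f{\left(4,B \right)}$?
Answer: $\frac{1644475}{4} \approx 4.1112 \cdot 10^{5}$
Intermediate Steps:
$f{\left(b,a \right)} = \frac{5}{4}$ ($f{\left(b,a \right)} = 5 \cdot \frac{1}{4} = \frac{5}{4}$)
$u{\left(H,g \right)} = - 6 g + H \left(H - g\right)$ ($u{\left(H,g \right)} = H \left(H - g\right) - 6 g = - 6 g + H \left(H - g\right)$)
$D{\left(B \right)} = \frac{5}{4} + B$ ($D{\left(B \right)} = B + \frac{5}{4} = \frac{5}{4} + B$)
$410929 + \left(D{\left(-8 \right)} 11 + u{\left(13,-5 \right)}\right) = 410929 + \left(\left(\frac{5}{4} - 8\right) 11 - \left(-30 - 169 - 65\right)\right) = 410929 + \left(\left(- \frac{27}{4}\right) 11 + \left(169 + 30 + 65\right)\right) = 410929 + \left(- \frac{297}{4} + 264\right) = 410929 + \frac{759}{4} = \frac{1644475}{4}$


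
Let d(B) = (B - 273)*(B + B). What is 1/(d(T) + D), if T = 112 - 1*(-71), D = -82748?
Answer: -1/115688 ≈ -8.6439e-6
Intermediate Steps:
T = 183 (T = 112 + 71 = 183)
d(B) = 2*B*(-273 + B) (d(B) = (-273 + B)*(2*B) = 2*B*(-273 + B))
1/(d(T) + D) = 1/(2*183*(-273 + 183) - 82748) = 1/(2*183*(-90) - 82748) = 1/(-32940 - 82748) = 1/(-115688) = -1/115688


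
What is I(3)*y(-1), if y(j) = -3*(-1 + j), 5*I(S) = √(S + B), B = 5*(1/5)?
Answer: 12/5 ≈ 2.4000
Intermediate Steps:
B = 1 (B = 5*(1*(⅕)) = 5*(⅕) = 1)
I(S) = √(1 + S)/5 (I(S) = √(S + 1)/5 = √(1 + S)/5)
y(j) = 3 - 3*j
I(3)*y(-1) = (√(1 + 3)/5)*(3 - 3*(-1)) = (√4/5)*(3 + 3) = ((⅕)*2)*6 = (⅖)*6 = 12/5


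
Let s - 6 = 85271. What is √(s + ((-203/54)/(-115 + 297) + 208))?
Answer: √4680815529/234 ≈ 292.38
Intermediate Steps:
s = 85277 (s = 6 + 85271 = 85277)
√(s + ((-203/54)/(-115 + 297) + 208)) = √(85277 + ((-203/54)/(-115 + 297) + 208)) = √(85277 + (-203*1/54/182 + 208)) = √(85277 + (-203/54*1/182 + 208)) = √(85277 + (-29/1404 + 208)) = √(85277 + 292003/1404) = √(120020911/1404) = √4680815529/234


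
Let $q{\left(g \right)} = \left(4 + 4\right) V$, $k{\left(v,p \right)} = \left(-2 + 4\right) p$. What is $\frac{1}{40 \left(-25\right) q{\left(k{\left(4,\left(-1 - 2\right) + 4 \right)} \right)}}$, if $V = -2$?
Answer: $\frac{1}{16000} \approx 6.25 \cdot 10^{-5}$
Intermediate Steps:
$k{\left(v,p \right)} = 2 p$
$q{\left(g \right)} = -16$ ($q{\left(g \right)} = \left(4 + 4\right) \left(-2\right) = 8 \left(-2\right) = -16$)
$\frac{1}{40 \left(-25\right) q{\left(k{\left(4,\left(-1 - 2\right) + 4 \right)} \right)}} = \frac{1}{40 \left(-25\right) \left(-16\right)} = \frac{1}{\left(-1000\right) \left(-16\right)} = \frac{1}{16000}$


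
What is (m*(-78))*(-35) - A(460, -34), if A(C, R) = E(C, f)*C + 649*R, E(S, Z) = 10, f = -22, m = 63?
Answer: 189456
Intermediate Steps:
A(C, R) = 10*C + 649*R
(m*(-78))*(-35) - A(460, -34) = (63*(-78))*(-35) - (10*460 + 649*(-34)) = -4914*(-35) - (4600 - 22066) = 171990 - 1*(-17466) = 171990 + 17466 = 189456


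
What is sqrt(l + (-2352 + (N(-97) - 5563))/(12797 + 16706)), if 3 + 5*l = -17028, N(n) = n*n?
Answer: I*sqrt(74120110014345)/147515 ≈ 58.362*I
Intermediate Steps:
N(n) = n**2
l = -17031/5 (l = -3/5 + (1/5)*(-17028) = -3/5 - 17028/5 = -17031/5 ≈ -3406.2)
sqrt(l + (-2352 + (N(-97) - 5563))/(12797 + 16706)) = sqrt(-17031/5 + (-2352 + ((-97)**2 - 5563))/(12797 + 16706)) = sqrt(-17031/5 + (-2352 + (9409 - 5563))/29503) = sqrt(-17031/5 + (-2352 + 3846)*(1/29503)) = sqrt(-17031/5 + 1494*(1/29503)) = sqrt(-17031/5 + 1494/29503) = sqrt(-502458123/147515) = I*sqrt(74120110014345)/147515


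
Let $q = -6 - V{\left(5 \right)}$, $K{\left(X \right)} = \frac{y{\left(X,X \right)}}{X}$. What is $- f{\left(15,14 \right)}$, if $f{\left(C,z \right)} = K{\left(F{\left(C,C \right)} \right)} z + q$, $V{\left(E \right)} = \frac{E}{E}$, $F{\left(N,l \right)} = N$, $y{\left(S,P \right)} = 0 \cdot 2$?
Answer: $7$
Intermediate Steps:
$y{\left(S,P \right)} = 0$
$V{\left(E \right)} = 1$
$K{\left(X \right)} = 0$ ($K{\left(X \right)} = \frac{0}{X} = 0$)
$q = -7$ ($q = -6 - 1 = -7$)
$f{\left(C,z \right)} = -7$ ($f{\left(C,z \right)} = 0 z - 7 = 0 - 7 = -7$)
$- f{\left(15,14 \right)} = \left(-1\right) \left(-7\right) = 7$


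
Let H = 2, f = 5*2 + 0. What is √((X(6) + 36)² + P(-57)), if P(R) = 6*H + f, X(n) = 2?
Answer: √1466 ≈ 38.288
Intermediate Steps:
f = 10 (f = 10 + 0 = 10)
P(R) = 22 (P(R) = 6*2 + 10 = 12 + 10 = 22)
√((X(6) + 36)² + P(-57)) = √((2 + 36)² + 22) = √(38² + 22) = √(1444 + 22) = √1466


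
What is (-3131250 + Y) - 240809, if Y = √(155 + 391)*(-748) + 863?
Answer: -3371196 - 748*√546 ≈ -3.3887e+6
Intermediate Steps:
Y = 863 - 748*√546 (Y = √546*(-748) + 863 = -748*√546 + 863 = 863 - 748*√546 ≈ -16615.)
(-3131250 + Y) - 240809 = (-3131250 + (863 - 748*√546)) - 240809 = (-3130387 - 748*√546) - 240809 = -3371196 - 748*√546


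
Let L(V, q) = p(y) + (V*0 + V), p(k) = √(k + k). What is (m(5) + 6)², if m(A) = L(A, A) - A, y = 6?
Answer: 48 + 24*√3 ≈ 89.569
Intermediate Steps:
p(k) = √2*√k (p(k) = √(2*k) = √2*√k)
L(V, q) = V + 2*√3 (L(V, q) = √2*√6 + (V*0 + V) = 2*√3 + (0 + V) = 2*√3 + V = V + 2*√3)
m(A) = 2*√3 (m(A) = (A + 2*√3) - A = 2*√3)
(m(5) + 6)² = (2*√3 + 6)² = (6 + 2*√3)²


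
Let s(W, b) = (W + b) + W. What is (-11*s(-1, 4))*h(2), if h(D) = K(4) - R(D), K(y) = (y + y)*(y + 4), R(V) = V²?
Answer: -1320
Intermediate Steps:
K(y) = 2*y*(4 + y) (K(y) = (2*y)*(4 + y) = 2*y*(4 + y))
s(W, b) = b + 2*W
h(D) = 64 - D² (h(D) = 2*4*(4 + 4) - D² = 2*4*8 - D² = 64 - D²)
(-11*s(-1, 4))*h(2) = (-11*(4 + 2*(-1)))*(64 - 1*2²) = (-11*(4 - 2))*(64 - 1*4) = (-11*2)*(64 - 4) = -22*60 = -1320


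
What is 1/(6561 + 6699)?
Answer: 1/13260 ≈ 7.5415e-5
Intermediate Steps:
1/(6561 + 6699) = 1/13260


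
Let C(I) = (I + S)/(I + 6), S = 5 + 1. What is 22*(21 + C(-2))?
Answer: 484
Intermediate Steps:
S = 6
C(I) = 1 (C(I) = (I + 6)/(I + 6) = (6 + I)/(6 + I) = 1)
22*(21 + C(-2)) = 22*(21 + 1) = 22*22 = 484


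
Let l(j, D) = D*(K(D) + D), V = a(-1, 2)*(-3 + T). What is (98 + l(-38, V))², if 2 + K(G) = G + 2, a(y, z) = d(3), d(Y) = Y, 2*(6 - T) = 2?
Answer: 28900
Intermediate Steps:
T = 5 (T = 6 - ½*2 = 6 - 1 = 5)
a(y, z) = 3
K(G) = G (K(G) = -2 + (G + 2) = -2 + (2 + G) = G)
V = 6 (V = 3*(-3 + 5) = 3*2 = 6)
l(j, D) = 2*D² (l(j, D) = D*(D + D) = D*(2*D) = 2*D²)
(98 + l(-38, V))² = (98 + 2*6²)² = (98 + 2*36)² = (98 + 72)² = 170² = 28900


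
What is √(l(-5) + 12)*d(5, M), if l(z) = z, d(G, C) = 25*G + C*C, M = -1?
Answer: 126*√7 ≈ 333.36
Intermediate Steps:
d(G, C) = C² + 25*G (d(G, C) = 25*G + C² = C² + 25*G)
√(l(-5) + 12)*d(5, M) = √(-5 + 12)*((-1)² + 25*5) = √7*(1 + 125) = √7*126 = 126*√7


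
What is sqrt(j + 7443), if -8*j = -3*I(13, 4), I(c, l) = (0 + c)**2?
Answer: sqrt(120102)/4 ≈ 86.639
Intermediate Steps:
I(c, l) = c**2
j = 507/8 (j = -(-3)*13**2/8 = -(-3)*169/8 = -1/8*(-507) = 507/8 ≈ 63.375)
sqrt(j + 7443) = sqrt(507/8 + 7443) = sqrt(60051/8) = sqrt(120102)/4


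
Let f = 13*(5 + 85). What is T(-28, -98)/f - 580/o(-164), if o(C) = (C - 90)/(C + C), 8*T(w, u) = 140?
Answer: -44515271/59436 ≈ -748.96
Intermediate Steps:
T(w, u) = 35/2 (T(w, u) = (⅛)*140 = 35/2)
o(C) = (-90 + C)/(2*C) (o(C) = (-90 + C)/((2*C)) = (-90 + C)*(1/(2*C)) = (-90 + C)/(2*C))
f = 1170 (f = 13*90 = 1170)
T(-28, -98)/f - 580/o(-164) = (35/2)/1170 - 580*(-328/(-90 - 164)) = (35/2)*(1/1170) - 580/((½)*(-1/164)*(-254)) = 7/468 - 580/127/164 = 7/468 - 580*164/127 = 7/468 - 95120/127 = -44515271/59436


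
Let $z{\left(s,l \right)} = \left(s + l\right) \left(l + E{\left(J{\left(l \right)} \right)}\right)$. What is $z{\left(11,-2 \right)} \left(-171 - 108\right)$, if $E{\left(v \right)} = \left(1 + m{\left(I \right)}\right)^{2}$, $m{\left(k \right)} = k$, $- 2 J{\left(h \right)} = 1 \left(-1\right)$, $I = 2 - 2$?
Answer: $2511$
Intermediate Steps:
$I = 0$
$J{\left(h \right)} = \frac{1}{2}$ ($J{\left(h \right)} = - \frac{1 \left(-1\right)}{2} = \left(- \frac{1}{2}\right) \left(-1\right) = \frac{1}{2}$)
$E{\left(v \right)} = 1$ ($E{\left(v \right)} = \left(1 + 0\right)^{2} = 1^{2} = 1$)
$z{\left(s,l \right)} = \left(1 + l\right) \left(l + s\right)$ ($z{\left(s,l \right)} = \left(s + l\right) \left(l + 1\right) = \left(l + s\right) \left(1 + l\right) = \left(1 + l\right) \left(l + s\right)$)
$z{\left(11,-2 \right)} \left(-171 - 108\right) = \left(-2 + 11 + \left(-2\right)^{2} - 22\right) \left(-171 - 108\right) = \left(-2 + 11 + 4 - 22\right) \left(-279\right) = \left(-9\right) \left(-279\right) = 2511$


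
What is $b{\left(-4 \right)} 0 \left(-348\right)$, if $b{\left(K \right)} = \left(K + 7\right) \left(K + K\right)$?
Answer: $0$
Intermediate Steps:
$b{\left(K \right)} = 2 K \left(7 + K\right)$ ($b{\left(K \right)} = \left(7 + K\right) 2 K = 2 K \left(7 + K\right)$)
$b{\left(-4 \right)} 0 \left(-348\right) = 2 \left(-4\right) \left(7 - 4\right) 0 \left(-348\right) = 2 \left(-4\right) 3 \cdot 0 \left(-348\right) = \left(-24\right) 0 \left(-348\right) = 0 \left(-348\right) = 0$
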